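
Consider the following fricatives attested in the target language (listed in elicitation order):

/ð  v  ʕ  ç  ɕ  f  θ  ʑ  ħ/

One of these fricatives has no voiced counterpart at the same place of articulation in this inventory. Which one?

Labiodental: /f/ ~ /v/
Dental: /θ/ ~ /ð/
Alveolo-palatal: /ɕ/ ~ /ʑ/
Pharyngeal: /ħ/ ~ /ʕ/
Palatal: only /ç/ (voiceless); no voiced partner.
So /ç/ is the unpaired segment.

/ç/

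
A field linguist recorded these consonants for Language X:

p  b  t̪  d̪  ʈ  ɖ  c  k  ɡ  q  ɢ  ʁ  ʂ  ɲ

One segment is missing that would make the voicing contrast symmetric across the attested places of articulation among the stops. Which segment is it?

/ɟ/

Voiceless: /p/ (bilabial), /t̪/ (dental), /ʈ/ (retroflex), /c/ (palatal), /k/ (velar), /q/ (uvular).
Voiced: /b/ (bilabial), /d̪/ (dental), /ɖ/ (retroflex), /ɡ/ (velar), /ɢ/ (uvular).
The palatal row has no voiced member, so the gap is the voiced palatal stop /ɟ/.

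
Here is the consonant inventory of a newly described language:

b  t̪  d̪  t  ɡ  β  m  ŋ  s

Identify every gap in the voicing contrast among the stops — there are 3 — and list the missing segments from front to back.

bilabial: voiceless —, voiced /b/.
dental: voiceless /t̪/, voiced /d̪/.
alveolar: voiceless /t/, voiced —.
velar: voiceless —, voiced /ɡ/.
Gaps, from front to back: bilabial lacks voiceless (/p/); alveolar lacks voiced (/d/); velar lacks voiceless (/k/).

/p/, /d/, /k/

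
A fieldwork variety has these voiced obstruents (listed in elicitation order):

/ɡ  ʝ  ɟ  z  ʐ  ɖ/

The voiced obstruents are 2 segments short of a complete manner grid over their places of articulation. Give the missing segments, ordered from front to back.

/d/, /ɣ/

alveolar: stop —, fricative /z/.
retroflex: stop /ɖ/, fricative /ʐ/.
palatal: stop /ɟ/, fricative /ʝ/.
velar: stop /ɡ/, fricative —.
Gaps, from front to back: alveolar lacks stop (/d/); velar lacks fricative (/ɣ/).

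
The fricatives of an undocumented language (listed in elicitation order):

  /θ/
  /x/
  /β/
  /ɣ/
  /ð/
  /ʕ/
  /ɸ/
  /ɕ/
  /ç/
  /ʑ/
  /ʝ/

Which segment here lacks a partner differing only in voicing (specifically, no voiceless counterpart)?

/ʕ/

Bilabial: /ɸ/ ~ /β/
Dental: /θ/ ~ /ð/
Alveolo-palatal: /ɕ/ ~ /ʑ/
Palatal: /ç/ ~ /ʝ/
Velar: /x/ ~ /ɣ/
Pharyngeal: only /ʕ/ (voiced); no voiceless partner.
So /ʕ/ is the unpaired segment.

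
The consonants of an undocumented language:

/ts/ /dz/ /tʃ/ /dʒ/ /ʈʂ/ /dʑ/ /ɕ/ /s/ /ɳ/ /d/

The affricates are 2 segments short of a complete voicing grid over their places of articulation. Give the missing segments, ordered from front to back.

alveolar: voiceless /ts/, voiced /dz/.
postalveolar: voiceless /tʃ/, voiced /dʒ/.
retroflex: voiceless /ʈʂ/, voiced —.
alveolo-palatal: voiceless —, voiced /dʑ/.
Gaps, from front to back: retroflex lacks voiced (/ɖʐ/); alveolo-palatal lacks voiceless (/tɕ/).

/ɖʐ/, /tɕ/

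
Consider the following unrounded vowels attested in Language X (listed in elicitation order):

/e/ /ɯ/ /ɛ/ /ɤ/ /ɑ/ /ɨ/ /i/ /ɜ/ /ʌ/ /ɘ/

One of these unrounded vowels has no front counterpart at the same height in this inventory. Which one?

High: /i/ ~ /ɨ/ ~ /ɯ/
High-mid: /e/ ~ /ɘ/ ~ /ɤ/
Low-mid: /ɛ/ ~ /ɜ/ ~ /ʌ/
Low: only /ɑ/ (back); no front partner.
So /ɑ/ is the unpaired segment.

/ɑ/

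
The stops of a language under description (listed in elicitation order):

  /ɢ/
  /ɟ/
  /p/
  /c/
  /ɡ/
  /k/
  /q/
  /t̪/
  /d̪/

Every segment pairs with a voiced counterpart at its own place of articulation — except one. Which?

Dental: /t̪/ ~ /d̪/
Palatal: /c/ ~ /ɟ/
Velar: /k/ ~ /ɡ/
Uvular: /q/ ~ /ɢ/
Bilabial: only /p/ (voiceless); no voiced partner.
So /p/ is the unpaired segment.

/p/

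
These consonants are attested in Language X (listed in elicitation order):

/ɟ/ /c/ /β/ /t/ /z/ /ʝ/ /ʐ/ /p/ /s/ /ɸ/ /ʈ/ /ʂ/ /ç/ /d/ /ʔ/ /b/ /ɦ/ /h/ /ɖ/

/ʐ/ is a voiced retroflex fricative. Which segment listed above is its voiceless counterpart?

The voiceless counterpart is a voiceless retroflex fricative — in this inventory, /ʂ/.

/ʂ/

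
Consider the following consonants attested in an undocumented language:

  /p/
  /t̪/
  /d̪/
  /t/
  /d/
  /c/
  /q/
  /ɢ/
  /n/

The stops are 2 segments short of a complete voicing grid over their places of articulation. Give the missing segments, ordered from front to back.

place of articulation  voiceless  voiced  
bilabial          p         —       
dental            t̪        d̪      
alveolar          t         d       
palatal           c         —       
uvular            q         ɢ       
Gaps, from front to back: bilabial lacks voiced (/b/); palatal lacks voiced (/ɟ/).

/b/, /ɟ/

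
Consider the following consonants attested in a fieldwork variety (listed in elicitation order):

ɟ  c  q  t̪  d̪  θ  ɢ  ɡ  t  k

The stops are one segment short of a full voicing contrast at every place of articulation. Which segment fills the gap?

place of articulation  voiceless  voiced  
dental            t̪        d̪      
alveolar          t         —       
palatal           c         ɟ       
velar             k         ɡ       
uvular            q         ɢ       
The alveolar row has no voiced member, so the gap is the voiced alveolar stop /d/.

/d/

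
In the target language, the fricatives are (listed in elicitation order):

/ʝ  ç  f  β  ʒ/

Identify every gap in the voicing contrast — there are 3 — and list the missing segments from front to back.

Voiceless: /f/ (labiodental), /ç/ (palatal).
Voiced: /β/ (bilabial), /ʒ/ (postalveolar), /ʝ/ (palatal).
Gaps, from front to back: bilabial lacks voiceless (/ɸ/); labiodental lacks voiced (/v/); postalveolar lacks voiceless (/ʃ/).

/ɸ/, /v/, /ʃ/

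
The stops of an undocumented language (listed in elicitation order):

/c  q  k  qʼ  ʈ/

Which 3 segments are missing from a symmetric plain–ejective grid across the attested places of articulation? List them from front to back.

Plain: /ʈ/ (retroflex), /c/ (palatal), /k/ (velar), /q/ (uvular).
Ejective: /qʼ/ (uvular).
Gaps, from front to back: retroflex lacks ejective (/ʈʼ/); palatal lacks ejective (/cʼ/); velar lacks ejective (/kʼ/).

/ʈʼ/, /cʼ/, /kʼ/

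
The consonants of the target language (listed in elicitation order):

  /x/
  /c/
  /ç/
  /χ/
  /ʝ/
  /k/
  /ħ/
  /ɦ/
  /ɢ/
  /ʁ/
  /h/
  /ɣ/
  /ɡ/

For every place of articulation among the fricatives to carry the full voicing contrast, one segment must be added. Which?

/ʕ/

place of articulation  voiceless  voiced  
palatal           ç         ʝ       
velar             x         ɣ       
uvular            χ         ʁ       
pharyngeal        ħ         —       
glottal           h         ɦ       
The pharyngeal row has no voiced member, so the gap is the voiced pharyngeal fricative /ʕ/.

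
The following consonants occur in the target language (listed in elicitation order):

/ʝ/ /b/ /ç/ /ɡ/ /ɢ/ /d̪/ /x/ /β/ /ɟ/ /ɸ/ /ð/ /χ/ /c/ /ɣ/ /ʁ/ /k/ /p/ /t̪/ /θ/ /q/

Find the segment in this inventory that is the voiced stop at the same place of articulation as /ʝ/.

/ɟ/

/ʝ/ is a voiced palatal fricative.
The voiced stop at the same place is a voiced palatal stop — in this inventory, /ɟ/.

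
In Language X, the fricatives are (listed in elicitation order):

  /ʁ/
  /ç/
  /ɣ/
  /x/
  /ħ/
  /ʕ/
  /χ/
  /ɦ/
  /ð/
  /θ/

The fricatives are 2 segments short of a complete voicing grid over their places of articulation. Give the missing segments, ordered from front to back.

place of articulation  voiceless  voiced  
dental            θ         ð       
palatal           ç         —       
velar             x         ɣ       
uvular            χ         ʁ       
pharyngeal        ħ         ʕ       
glottal           —         ɦ       
Gaps, from front to back: palatal lacks voiced (/ʝ/); glottal lacks voiceless (/h/).

/ʝ/, /h/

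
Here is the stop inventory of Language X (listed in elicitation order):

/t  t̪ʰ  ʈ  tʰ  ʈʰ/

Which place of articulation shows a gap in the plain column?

dental

dental: plain —, aspirated /t̪ʰ/.
alveolar: plain /t/, aspirated /tʰ/.
retroflex: plain /ʈ/, aspirated /ʈʰ/.
Every place of articulation has a plain member except dental, where /t̪/ would be expected.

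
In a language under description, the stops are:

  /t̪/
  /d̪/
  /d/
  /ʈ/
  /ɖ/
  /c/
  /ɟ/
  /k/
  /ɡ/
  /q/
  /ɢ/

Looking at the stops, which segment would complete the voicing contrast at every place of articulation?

place of articulation  voiceless  voiced  
dental            t̪        d̪      
alveolar          —         d       
retroflex         ʈ         ɖ       
palatal           c         ɟ       
velar             k         ɡ       
uvular            q         ɢ       
The alveolar row has no voiceless member, so the gap is the voiceless alveolar stop /t/.

/t/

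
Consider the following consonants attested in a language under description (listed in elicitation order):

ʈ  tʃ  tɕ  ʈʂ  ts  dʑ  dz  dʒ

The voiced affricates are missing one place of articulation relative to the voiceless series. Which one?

retroflex

place of articulation  voiceless  voiced  
alveolar          ts        dz      
postalveolar      tʃ        dʒ      
retroflex         ʈʂ        —       
alveolo-palatal   tɕ        dʑ      
Every place of articulation has a voiced member except retroflex, where /ɖʐ/ would be expected.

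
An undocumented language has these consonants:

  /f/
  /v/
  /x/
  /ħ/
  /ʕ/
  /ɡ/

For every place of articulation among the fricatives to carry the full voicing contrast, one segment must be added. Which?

labiodental: voiceless /f/, voiced /v/.
velar: voiceless /x/, voiced —.
pharyngeal: voiceless /ħ/, voiced /ʕ/.
The velar row has no voiced member, so the gap is the voiced velar fricative /ɣ/.

/ɣ/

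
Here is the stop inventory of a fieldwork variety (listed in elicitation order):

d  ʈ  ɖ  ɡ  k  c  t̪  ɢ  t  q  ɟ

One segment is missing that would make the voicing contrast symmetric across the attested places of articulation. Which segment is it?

dental: voiceless /t̪/, voiced —.
alveolar: voiceless /t/, voiced /d/.
retroflex: voiceless /ʈ/, voiced /ɖ/.
palatal: voiceless /c/, voiced /ɟ/.
velar: voiceless /k/, voiced /ɡ/.
uvular: voiceless /q/, voiced /ɢ/.
The dental row has no voiced member, so the gap is the voiced dental stop /d̪/.

/d̪/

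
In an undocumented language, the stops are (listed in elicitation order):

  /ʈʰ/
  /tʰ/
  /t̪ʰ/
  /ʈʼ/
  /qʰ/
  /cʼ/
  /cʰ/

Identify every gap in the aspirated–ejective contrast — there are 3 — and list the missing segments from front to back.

/t̪ʼ/, /tʼ/, /qʼ/

Aspirated: /t̪ʰ/ (dental), /tʰ/ (alveolar), /ʈʰ/ (retroflex), /cʰ/ (palatal), /qʰ/ (uvular).
Ejective: /ʈʼ/ (retroflex), /cʼ/ (palatal).
Gaps, from front to back: dental lacks ejective (/t̪ʼ/); alveolar lacks ejective (/tʼ/); uvular lacks ejective (/qʼ/).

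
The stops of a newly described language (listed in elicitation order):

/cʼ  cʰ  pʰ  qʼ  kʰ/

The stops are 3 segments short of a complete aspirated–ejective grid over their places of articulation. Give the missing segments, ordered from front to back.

bilabial: aspirated /pʰ/, ejective —.
palatal: aspirated /cʰ/, ejective /cʼ/.
velar: aspirated /kʰ/, ejective —.
uvular: aspirated —, ejective /qʼ/.
Gaps, from front to back: bilabial lacks ejective (/pʼ/); velar lacks ejective (/kʼ/); uvular lacks aspirated (/qʰ/).

/pʼ/, /kʼ/, /qʰ/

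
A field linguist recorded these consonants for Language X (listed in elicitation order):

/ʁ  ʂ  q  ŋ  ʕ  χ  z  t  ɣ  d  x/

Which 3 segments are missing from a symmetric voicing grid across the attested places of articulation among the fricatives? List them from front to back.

/s/, /ʐ/, /ħ/

place of articulation  voiceless  voiced  
alveolar          —         z       
retroflex         ʂ         —       
velar             x         ɣ       
uvular            χ         ʁ       
pharyngeal        —         ʕ       
Gaps, from front to back: alveolar lacks voiceless (/s/); retroflex lacks voiced (/ʐ/); pharyngeal lacks voiceless (/ħ/).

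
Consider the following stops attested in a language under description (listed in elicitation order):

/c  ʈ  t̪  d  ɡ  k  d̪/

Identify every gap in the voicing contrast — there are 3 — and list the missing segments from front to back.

/t/, /ɖ/, /ɟ/

place of articulation  voiceless  voiced  
dental            t̪        d̪      
alveolar          —         d       
retroflex         ʈ         —       
palatal           c         —       
velar             k         ɡ       
Gaps, from front to back: alveolar lacks voiceless (/t/); retroflex lacks voiced (/ɖ/); palatal lacks voiced (/ɟ/).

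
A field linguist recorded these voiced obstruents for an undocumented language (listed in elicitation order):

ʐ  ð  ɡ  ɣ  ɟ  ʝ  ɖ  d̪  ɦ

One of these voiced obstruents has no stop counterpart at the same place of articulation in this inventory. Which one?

/ɦ/

Dental: /d̪/ ~ /ð/
Retroflex: /ɖ/ ~ /ʐ/
Palatal: /ɟ/ ~ /ʝ/
Velar: /ɡ/ ~ /ɣ/
Glottal: only /ɦ/ (fricative); no stop partner.
So /ɦ/ is the unpaired segment.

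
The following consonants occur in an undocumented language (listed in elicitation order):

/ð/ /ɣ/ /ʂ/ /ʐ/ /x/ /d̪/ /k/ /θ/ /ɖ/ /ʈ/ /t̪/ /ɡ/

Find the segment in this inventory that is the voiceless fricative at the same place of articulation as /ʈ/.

/ʂ/

/ʈ/ is a voiceless retroflex stop.
The voiceless fricative at the same place is a voiceless retroflex fricative — in this inventory, /ʂ/.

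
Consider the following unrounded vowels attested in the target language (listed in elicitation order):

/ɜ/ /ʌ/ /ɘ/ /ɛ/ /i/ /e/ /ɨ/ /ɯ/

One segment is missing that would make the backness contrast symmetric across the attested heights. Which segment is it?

/ɤ/

height            front     central   back    
high              i         ɨ         ɯ       
high-mid          e         ɘ         —       
low-mid           ɛ         ɜ         ʌ       
The high-mid row has no back member, so the gap is the high-mid back unrounded vowel /ɤ/.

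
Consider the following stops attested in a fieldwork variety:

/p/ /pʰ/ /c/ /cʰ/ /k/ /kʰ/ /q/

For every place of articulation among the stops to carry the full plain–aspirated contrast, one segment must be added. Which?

Plain: /p/ (bilabial), /c/ (palatal), /k/ (velar), /q/ (uvular).
Aspirated: /pʰ/ (bilabial), /cʰ/ (palatal), /kʰ/ (velar).
The uvular row has no aspirated member, so the gap is the aspirated uvular stop /qʰ/.

/qʰ/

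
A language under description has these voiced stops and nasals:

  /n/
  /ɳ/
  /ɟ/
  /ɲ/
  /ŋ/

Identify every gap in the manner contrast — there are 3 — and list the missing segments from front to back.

/d/, /ɖ/, /ɡ/

Oral stop: /ɟ/ (palatal).
Nasal: /n/ (alveolar), /ɳ/ (retroflex), /ɲ/ (palatal), /ŋ/ (velar).
Gaps, from front to back: alveolar lacks oral stop (/d/); retroflex lacks oral stop (/ɖ/); velar lacks oral stop (/ɡ/).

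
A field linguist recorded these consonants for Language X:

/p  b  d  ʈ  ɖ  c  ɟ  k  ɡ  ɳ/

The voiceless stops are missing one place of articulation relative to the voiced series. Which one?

bilabial: voiceless /p/, voiced /b/.
alveolar: voiceless —, voiced /d/.
retroflex: voiceless /ʈ/, voiced /ɖ/.
palatal: voiceless /c/, voiced /ɟ/.
velar: voiceless /k/, voiced /ɡ/.
Every place of articulation has a voiceless member except alveolar, where /t/ would be expected.

alveolar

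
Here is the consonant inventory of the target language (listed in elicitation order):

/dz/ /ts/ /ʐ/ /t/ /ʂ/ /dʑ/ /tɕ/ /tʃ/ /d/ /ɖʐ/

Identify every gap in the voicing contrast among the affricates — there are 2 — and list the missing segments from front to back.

alveolar: voiceless /ts/, voiced /dz/.
postalveolar: voiceless /tʃ/, voiced —.
retroflex: voiceless —, voiced /ɖʐ/.
alveolo-palatal: voiceless /tɕ/, voiced /dʑ/.
Gaps, from front to back: postalveolar lacks voiced (/dʒ/); retroflex lacks voiceless (/ʈʂ/).

/dʒ/, /ʈʂ/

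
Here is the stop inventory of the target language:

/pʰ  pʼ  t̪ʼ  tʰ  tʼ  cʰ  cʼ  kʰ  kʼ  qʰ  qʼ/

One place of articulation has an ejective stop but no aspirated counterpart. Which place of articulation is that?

dental

Aspirated: /pʰ/ (bilabial), /tʰ/ (alveolar), /cʰ/ (palatal), /kʰ/ (velar), /qʰ/ (uvular).
Ejective: /pʼ/ (bilabial), /t̪ʼ/ (dental), /tʼ/ (alveolar), /cʼ/ (palatal), /kʼ/ (velar), /qʼ/ (uvular).
Every place of articulation has an aspirated member except dental, where /t̪ʰ/ would be expected.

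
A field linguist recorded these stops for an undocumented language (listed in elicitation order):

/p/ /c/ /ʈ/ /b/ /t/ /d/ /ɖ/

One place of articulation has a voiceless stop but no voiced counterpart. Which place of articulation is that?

palatal

Voiceless: /p/ (bilabial), /t/ (alveolar), /ʈ/ (retroflex), /c/ (palatal).
Voiced: /b/ (bilabial), /d/ (alveolar), /ɖ/ (retroflex).
Every place of articulation has a voiced member except palatal, where /ɟ/ would be expected.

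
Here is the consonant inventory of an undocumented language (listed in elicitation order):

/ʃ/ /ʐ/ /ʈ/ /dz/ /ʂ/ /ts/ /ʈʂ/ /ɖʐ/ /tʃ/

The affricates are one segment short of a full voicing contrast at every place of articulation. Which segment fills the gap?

Voiceless: /ts/ (alveolar), /tʃ/ (postalveolar), /ʈʂ/ (retroflex).
Voiced: /dz/ (alveolar), /ɖʐ/ (retroflex).
The postalveolar row has no voiced member, so the gap is the voiced postalveolar affricate /dʒ/.

/dʒ/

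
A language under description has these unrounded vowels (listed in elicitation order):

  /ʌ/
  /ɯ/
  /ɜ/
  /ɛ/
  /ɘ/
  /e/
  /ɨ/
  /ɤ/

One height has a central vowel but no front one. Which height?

high: front —, central /ɨ/, back /ɯ/.
high-mid: front /e/, central /ɘ/, back /ɤ/.
low-mid: front /ɛ/, central /ɜ/, back /ʌ/.
Every height has a front member except high, where /i/ would be expected.

high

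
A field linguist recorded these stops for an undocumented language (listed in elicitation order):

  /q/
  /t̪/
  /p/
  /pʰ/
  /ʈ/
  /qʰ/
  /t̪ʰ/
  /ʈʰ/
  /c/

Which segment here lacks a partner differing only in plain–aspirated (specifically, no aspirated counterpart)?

Bilabial: /p/ ~ /pʰ/
Dental: /t̪/ ~ /t̪ʰ/
Retroflex: /ʈ/ ~ /ʈʰ/
Uvular: /q/ ~ /qʰ/
Palatal: only /c/ (plain); no aspirated partner.
So /c/ is the unpaired segment.

/c/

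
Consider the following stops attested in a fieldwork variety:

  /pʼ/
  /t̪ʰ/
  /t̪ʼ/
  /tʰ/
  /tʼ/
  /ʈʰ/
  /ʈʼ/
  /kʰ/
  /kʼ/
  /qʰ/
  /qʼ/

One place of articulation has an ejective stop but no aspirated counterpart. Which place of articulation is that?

bilabial

bilabial: aspirated —, ejective /pʼ/.
dental: aspirated /t̪ʰ/, ejective /t̪ʼ/.
alveolar: aspirated /tʰ/, ejective /tʼ/.
retroflex: aspirated /ʈʰ/, ejective /ʈʼ/.
velar: aspirated /kʰ/, ejective /kʼ/.
uvular: aspirated /qʰ/, ejective /qʼ/.
Every place of articulation has an aspirated member except bilabial, where /pʰ/ would be expected.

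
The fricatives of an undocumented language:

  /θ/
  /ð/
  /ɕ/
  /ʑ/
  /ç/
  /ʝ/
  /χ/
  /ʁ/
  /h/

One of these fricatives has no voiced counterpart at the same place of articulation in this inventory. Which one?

/h/

Dental: /θ/ ~ /ð/
Alveolo-palatal: /ɕ/ ~ /ʑ/
Palatal: /ç/ ~ /ʝ/
Uvular: /χ/ ~ /ʁ/
Glottal: only /h/ (voiceless); no voiced partner.
So /h/ is the unpaired segment.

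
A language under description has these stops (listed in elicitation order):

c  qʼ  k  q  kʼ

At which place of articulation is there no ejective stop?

Plain: /c/ (palatal), /k/ (velar), /q/ (uvular).
Ejective: /kʼ/ (velar), /qʼ/ (uvular).
Every place of articulation has an ejective member except palatal, where /cʼ/ would be expected.

palatal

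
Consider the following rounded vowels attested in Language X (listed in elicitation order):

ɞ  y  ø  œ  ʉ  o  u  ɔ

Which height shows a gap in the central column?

height            front     central   back    
high              y         ʉ         u       
high-mid          ø         —         o       
low-mid           œ         ɞ         ɔ       
Every height has a central member except high-mid, where /ɵ/ would be expected.

high-mid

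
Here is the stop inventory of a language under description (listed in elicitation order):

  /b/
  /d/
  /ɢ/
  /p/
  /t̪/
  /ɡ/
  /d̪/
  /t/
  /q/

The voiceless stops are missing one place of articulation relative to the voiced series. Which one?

Voiceless: /p/ (bilabial), /t̪/ (dental), /t/ (alveolar), /q/ (uvular).
Voiced: /b/ (bilabial), /d̪/ (dental), /d/ (alveolar), /ɡ/ (velar), /ɢ/ (uvular).
Every place of articulation has a voiceless member except velar, where /k/ would be expected.

velar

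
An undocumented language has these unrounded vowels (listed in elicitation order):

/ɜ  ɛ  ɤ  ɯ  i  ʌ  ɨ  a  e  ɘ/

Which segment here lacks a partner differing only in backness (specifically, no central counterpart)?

High: /i/ ~ /ɨ/ ~ /ɯ/
High-mid: /e/ ~ /ɘ/ ~ /ɤ/
Low-mid: /ɛ/ ~ /ɜ/ ~ /ʌ/
Low: only /a/ (front); no central partner.
So /a/ is the unpaired segment.

/a/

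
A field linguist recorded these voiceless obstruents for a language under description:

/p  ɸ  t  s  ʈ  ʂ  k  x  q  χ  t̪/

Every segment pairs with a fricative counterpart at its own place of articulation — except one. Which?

/t̪/

Bilabial: /p/ ~ /ɸ/
Alveolar: /t/ ~ /s/
Retroflex: /ʈ/ ~ /ʂ/
Velar: /k/ ~ /x/
Uvular: /q/ ~ /χ/
Dental: only /t̪/ (stop); no fricative partner.
So /t̪/ is the unpaired segment.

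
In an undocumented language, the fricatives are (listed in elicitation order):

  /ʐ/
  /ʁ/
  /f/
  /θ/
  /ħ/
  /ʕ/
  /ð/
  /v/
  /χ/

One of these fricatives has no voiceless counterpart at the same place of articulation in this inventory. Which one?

Labiodental: /f/ ~ /v/
Dental: /θ/ ~ /ð/
Uvular: /χ/ ~ /ʁ/
Pharyngeal: /ħ/ ~ /ʕ/
Retroflex: only /ʐ/ (voiced); no voiceless partner.
So /ʐ/ is the unpaired segment.

/ʐ/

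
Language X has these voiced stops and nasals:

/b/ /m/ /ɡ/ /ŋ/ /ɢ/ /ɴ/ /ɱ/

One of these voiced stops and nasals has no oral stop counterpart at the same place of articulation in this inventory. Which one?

/ɱ/

Bilabial: /b/ ~ /m/
Velar: /ɡ/ ~ /ŋ/
Uvular: /ɢ/ ~ /ɴ/
Labiodental: only /ɱ/ (nasal); no oral stop partner.
So /ɱ/ is the unpaired segment.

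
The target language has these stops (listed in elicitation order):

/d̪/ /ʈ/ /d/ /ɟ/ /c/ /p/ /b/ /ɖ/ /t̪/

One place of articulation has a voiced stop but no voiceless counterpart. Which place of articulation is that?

bilabial: voiceless /p/, voiced /b/.
dental: voiceless /t̪/, voiced /d̪/.
alveolar: voiceless —, voiced /d/.
retroflex: voiceless /ʈ/, voiced /ɖ/.
palatal: voiceless /c/, voiced /ɟ/.
Every place of articulation has a voiceless member except alveolar, where /t/ would be expected.

alveolar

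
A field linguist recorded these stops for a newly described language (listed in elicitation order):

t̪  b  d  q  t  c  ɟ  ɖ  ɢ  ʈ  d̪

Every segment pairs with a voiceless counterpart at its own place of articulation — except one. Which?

Dental: /t̪/ ~ /d̪/
Alveolar: /t/ ~ /d/
Retroflex: /ʈ/ ~ /ɖ/
Palatal: /c/ ~ /ɟ/
Uvular: /q/ ~ /ɢ/
Bilabial: only /b/ (voiced); no voiceless partner.
So /b/ is the unpaired segment.

/b/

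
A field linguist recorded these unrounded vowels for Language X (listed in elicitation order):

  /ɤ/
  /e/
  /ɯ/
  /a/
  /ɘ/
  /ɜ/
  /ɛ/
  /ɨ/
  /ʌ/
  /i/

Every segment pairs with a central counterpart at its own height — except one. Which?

/a/

High: /i/ ~ /ɨ/ ~ /ɯ/
High-mid: /e/ ~ /ɘ/ ~ /ɤ/
Low-mid: /ɛ/ ~ /ɜ/ ~ /ʌ/
Low: only /a/ (front); no central partner.
So /a/ is the unpaired segment.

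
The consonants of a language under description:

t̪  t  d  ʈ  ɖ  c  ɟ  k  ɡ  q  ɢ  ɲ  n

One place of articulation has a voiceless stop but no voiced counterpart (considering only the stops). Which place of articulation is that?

dental

Voiceless: /t̪/ (dental), /t/ (alveolar), /ʈ/ (retroflex), /c/ (palatal), /k/ (velar), /q/ (uvular).
Voiced: /d/ (alveolar), /ɖ/ (retroflex), /ɟ/ (palatal), /ɡ/ (velar), /ɢ/ (uvular).
Every place of articulation has a voiced member except dental, where /d̪/ would be expected.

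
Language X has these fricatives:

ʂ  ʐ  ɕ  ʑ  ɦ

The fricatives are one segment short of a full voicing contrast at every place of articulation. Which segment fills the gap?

/h/

retroflex: voiceless /ʂ/, voiced /ʐ/.
alveolo-palatal: voiceless /ɕ/, voiced /ʑ/.
glottal: voiceless —, voiced /ɦ/.
The glottal row has no voiceless member, so the gap is the voiceless glottal fricative /h/.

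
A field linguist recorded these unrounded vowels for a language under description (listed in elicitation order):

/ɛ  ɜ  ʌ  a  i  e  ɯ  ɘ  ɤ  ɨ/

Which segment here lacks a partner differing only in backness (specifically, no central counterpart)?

/a/

High: /i/ ~ /ɨ/ ~ /ɯ/
High-mid: /e/ ~ /ɘ/ ~ /ɤ/
Low-mid: /ɛ/ ~ /ɜ/ ~ /ʌ/
Low: only /a/ (front); no central partner.
So /a/ is the unpaired segment.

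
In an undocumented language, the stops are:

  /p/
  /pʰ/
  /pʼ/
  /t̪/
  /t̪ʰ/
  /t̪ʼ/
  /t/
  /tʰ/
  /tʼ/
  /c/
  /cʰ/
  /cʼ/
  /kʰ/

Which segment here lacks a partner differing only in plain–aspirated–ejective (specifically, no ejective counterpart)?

/kʰ/

Bilabial: /p/ ~ /pʰ/ ~ /pʼ/
Dental: /t̪/ ~ /t̪ʰ/ ~ /t̪ʼ/
Alveolar: /t/ ~ /tʰ/ ~ /tʼ/
Palatal: /c/ ~ /cʰ/ ~ /cʼ/
Velar: only /kʰ/ (aspirated); no ejective partner.
So /kʰ/ is the unpaired segment.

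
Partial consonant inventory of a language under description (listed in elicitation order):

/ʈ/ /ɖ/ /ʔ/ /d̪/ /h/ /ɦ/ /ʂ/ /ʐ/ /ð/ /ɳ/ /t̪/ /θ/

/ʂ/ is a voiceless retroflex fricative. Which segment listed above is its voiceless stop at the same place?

/ʈ/

The voiceless stop at the same place is a voiceless retroflex stop — in this inventory, /ʈ/.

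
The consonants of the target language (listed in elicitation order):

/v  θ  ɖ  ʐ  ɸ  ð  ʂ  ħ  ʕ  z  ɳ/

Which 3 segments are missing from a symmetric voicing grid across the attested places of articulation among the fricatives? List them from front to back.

/β/, /f/, /s/

Voiceless: /ɸ/ (bilabial), /θ/ (dental), /ʂ/ (retroflex), /ħ/ (pharyngeal).
Voiced: /v/ (labiodental), /ð/ (dental), /z/ (alveolar), /ʐ/ (retroflex), /ʕ/ (pharyngeal).
Gaps, from front to back: bilabial lacks voiced (/β/); labiodental lacks voiceless (/f/); alveolar lacks voiceless (/s/).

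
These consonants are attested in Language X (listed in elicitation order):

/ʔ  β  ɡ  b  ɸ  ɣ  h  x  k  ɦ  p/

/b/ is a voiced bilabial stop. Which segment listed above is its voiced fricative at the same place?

/β/

The voiced fricative at the same place is a voiced bilabial fricative — in this inventory, /β/.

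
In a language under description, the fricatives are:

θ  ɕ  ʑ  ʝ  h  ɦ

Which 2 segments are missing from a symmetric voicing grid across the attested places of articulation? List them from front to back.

/ð/, /ç/

Voiceless: /θ/ (dental), /ɕ/ (alveolo-palatal), /h/ (glottal).
Voiced: /ʑ/ (alveolo-palatal), /ʝ/ (palatal), /ɦ/ (glottal).
Gaps, from front to back: dental lacks voiced (/ð/); palatal lacks voiceless (/ç/).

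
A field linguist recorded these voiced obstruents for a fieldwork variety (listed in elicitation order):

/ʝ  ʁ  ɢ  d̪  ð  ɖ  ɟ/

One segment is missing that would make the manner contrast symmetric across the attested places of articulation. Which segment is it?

/ʐ/

dental: stop /d̪/, fricative /ð/.
retroflex: stop /ɖ/, fricative —.
palatal: stop /ɟ/, fricative /ʝ/.
uvular: stop /ɢ/, fricative /ʁ/.
The retroflex row has no fricative member, so the gap is the retroflex fricative /ʐ/.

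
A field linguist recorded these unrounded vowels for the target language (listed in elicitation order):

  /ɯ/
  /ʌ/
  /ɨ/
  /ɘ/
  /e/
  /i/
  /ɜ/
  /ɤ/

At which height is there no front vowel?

low-mid

Front: /i/ (high), /e/ (high-mid).
Central: /ɨ/ (high), /ɘ/ (high-mid), /ɜ/ (low-mid).
Back: /ɯ/ (high), /ɤ/ (high-mid), /ʌ/ (low-mid).
Every height has a front member except low-mid, where /ɛ/ would be expected.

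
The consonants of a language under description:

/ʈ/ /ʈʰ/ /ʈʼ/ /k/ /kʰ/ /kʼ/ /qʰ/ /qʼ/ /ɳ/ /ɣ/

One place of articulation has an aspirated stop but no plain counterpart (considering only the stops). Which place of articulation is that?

Plain: /ʈ/ (retroflex), /k/ (velar).
Aspirated: /ʈʰ/ (retroflex), /kʰ/ (velar), /qʰ/ (uvular).
Ejective: /ʈʼ/ (retroflex), /kʼ/ (velar), /qʼ/ (uvular).
Every place of articulation has a plain member except uvular, where /q/ would be expected.

uvular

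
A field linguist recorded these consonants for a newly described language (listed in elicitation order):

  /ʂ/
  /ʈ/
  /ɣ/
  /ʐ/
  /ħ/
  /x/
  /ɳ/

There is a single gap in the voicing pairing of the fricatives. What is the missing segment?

/ʕ/

place of articulation  voiceless  voiced  
retroflex         ʂ         ʐ       
velar             x         ɣ       
pharyngeal        ħ         —       
The pharyngeal row has no voiced member, so the gap is the voiced pharyngeal fricative /ʕ/.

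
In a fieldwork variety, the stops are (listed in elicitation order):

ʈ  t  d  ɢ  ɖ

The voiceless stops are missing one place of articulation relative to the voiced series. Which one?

alveolar: voiceless /t/, voiced /d/.
retroflex: voiceless /ʈ/, voiced /ɖ/.
uvular: voiceless —, voiced /ɢ/.
Every place of articulation has a voiceless member except uvular, where /q/ would be expected.

uvular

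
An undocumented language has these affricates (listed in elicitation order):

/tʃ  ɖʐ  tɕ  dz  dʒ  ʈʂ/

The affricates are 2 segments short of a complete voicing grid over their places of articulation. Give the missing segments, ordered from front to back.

/ts/, /dʑ/

place of articulation  voiceless  voiced  
alveolar          —         dz      
postalveolar      tʃ        dʒ      
retroflex         ʈʂ        ɖʐ      
alveolo-palatal   tɕ        —       
Gaps, from front to back: alveolar lacks voiceless (/ts/); alveolo-palatal lacks voiced (/dʑ/).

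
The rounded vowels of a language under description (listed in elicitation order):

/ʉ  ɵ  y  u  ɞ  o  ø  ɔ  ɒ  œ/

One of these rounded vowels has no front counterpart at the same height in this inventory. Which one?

/ɒ/

High: /y/ ~ /ʉ/ ~ /u/
High-mid: /ø/ ~ /ɵ/ ~ /o/
Low-mid: /œ/ ~ /ɞ/ ~ /ɔ/
Low: only /ɒ/ (back); no front partner.
So /ɒ/ is the unpaired segment.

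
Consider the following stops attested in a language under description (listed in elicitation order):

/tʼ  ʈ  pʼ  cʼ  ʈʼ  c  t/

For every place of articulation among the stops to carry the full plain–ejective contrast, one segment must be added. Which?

bilabial: plain —, ejective /pʼ/.
alveolar: plain /t/, ejective /tʼ/.
retroflex: plain /ʈ/, ejective /ʈʼ/.
palatal: plain /c/, ejective /cʼ/.
The bilabial row has no plain member, so the gap is the plain bilabial stop /p/.

/p/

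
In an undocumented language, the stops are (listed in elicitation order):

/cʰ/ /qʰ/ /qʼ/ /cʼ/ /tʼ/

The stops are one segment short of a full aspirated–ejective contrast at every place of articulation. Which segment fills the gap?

alveolar: aspirated —, ejective /tʼ/.
palatal: aspirated /cʰ/, ejective /cʼ/.
uvular: aspirated /qʰ/, ejective /qʼ/.
The alveolar row has no aspirated member, so the gap is the aspirated alveolar stop /tʰ/.

/tʰ/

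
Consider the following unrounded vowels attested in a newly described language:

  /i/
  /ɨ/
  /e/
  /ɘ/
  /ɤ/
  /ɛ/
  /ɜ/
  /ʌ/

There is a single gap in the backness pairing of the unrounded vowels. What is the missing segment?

Front: /i/ (high), /e/ (high-mid), /ɛ/ (low-mid).
Central: /ɨ/ (high), /ɘ/ (high-mid), /ɜ/ (low-mid).
Back: /ɤ/ (high-mid), /ʌ/ (low-mid).
The high row has no back member, so the gap is the high back unrounded vowel /ɯ/.

/ɯ/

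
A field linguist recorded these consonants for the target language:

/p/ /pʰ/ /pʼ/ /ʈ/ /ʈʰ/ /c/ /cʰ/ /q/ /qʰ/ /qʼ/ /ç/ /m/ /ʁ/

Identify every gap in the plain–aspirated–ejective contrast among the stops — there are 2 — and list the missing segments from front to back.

Plain: /p/ (bilabial), /ʈ/ (retroflex), /c/ (palatal), /q/ (uvular).
Aspirated: /pʰ/ (bilabial), /ʈʰ/ (retroflex), /cʰ/ (palatal), /qʰ/ (uvular).
Ejective: /pʼ/ (bilabial), /qʼ/ (uvular).
Gaps, from front to back: retroflex lacks ejective (/ʈʼ/); palatal lacks ejective (/cʼ/).

/ʈʼ/, /cʼ/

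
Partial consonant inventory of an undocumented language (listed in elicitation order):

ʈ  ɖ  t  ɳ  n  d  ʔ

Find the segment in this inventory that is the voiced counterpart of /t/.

/t/ is a voiceless alveolar stop.
The voiced counterpart is a voiced alveolar stop — in this inventory, /d/.

/d/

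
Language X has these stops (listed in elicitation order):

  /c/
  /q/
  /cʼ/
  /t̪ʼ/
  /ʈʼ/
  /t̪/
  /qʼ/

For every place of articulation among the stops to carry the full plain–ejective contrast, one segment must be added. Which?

place of articulation  plain     ejective
dental            t̪        t̪ʼ     
retroflex         —         ʈʼ      
palatal           c         cʼ      
uvular            q         qʼ      
The retroflex row has no plain member, so the gap is the plain retroflex stop /ʈ/.

/ʈ/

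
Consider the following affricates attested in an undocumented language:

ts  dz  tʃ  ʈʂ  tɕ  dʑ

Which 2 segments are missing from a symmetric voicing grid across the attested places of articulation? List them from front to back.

/dʒ/, /ɖʐ/

Voiceless: /ts/ (alveolar), /tʃ/ (postalveolar), /ʈʂ/ (retroflex), /tɕ/ (alveolo-palatal).
Voiced: /dz/ (alveolar), /dʑ/ (alveolo-palatal).
Gaps, from front to back: postalveolar lacks voiced (/dʒ/); retroflex lacks voiced (/ɖʐ/).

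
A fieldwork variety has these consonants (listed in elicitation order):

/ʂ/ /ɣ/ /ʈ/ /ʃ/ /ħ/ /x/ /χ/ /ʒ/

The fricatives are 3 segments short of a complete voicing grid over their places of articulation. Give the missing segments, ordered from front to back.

/ʐ/, /ʁ/, /ʕ/

Voiceless: /ʃ/ (postalveolar), /ʂ/ (retroflex), /x/ (velar), /χ/ (uvular), /ħ/ (pharyngeal).
Voiced: /ʒ/ (postalveolar), /ɣ/ (velar).
Gaps, from front to back: retroflex lacks voiced (/ʐ/); uvular lacks voiced (/ʁ/); pharyngeal lacks voiced (/ʕ/).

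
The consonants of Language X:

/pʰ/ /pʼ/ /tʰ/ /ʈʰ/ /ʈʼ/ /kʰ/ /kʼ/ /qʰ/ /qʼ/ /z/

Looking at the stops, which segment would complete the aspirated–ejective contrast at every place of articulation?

place of articulation  aspirated  ejective
bilabial          pʰ        pʼ      
alveolar          tʰ        —       
retroflex         ʈʰ        ʈʼ      
velar             kʰ        kʼ      
uvular            qʰ        qʼ      
The alveolar row has no ejective member, so the gap is the ejective alveolar stop /tʼ/.

/tʼ/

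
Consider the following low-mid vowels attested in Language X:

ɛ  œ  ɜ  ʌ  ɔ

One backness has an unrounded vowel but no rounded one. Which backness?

central

backness          unrounded  rounded 
front             ɛ         œ       
central           ɜ         —       
back              ʌ         ɔ       
Every backness has a rounded member except central, where /ɞ/ would be expected.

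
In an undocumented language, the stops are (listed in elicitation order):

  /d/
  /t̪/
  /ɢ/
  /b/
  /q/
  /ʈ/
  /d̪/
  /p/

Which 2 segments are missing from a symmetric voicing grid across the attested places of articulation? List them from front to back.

place of articulation  voiceless  voiced  
bilabial          p         b       
dental            t̪        d̪      
alveolar          —         d       
retroflex         ʈ         —       
uvular            q         ɢ       
Gaps, from front to back: alveolar lacks voiceless (/t/); retroflex lacks voiced (/ɖ/).

/t/, /ɖ/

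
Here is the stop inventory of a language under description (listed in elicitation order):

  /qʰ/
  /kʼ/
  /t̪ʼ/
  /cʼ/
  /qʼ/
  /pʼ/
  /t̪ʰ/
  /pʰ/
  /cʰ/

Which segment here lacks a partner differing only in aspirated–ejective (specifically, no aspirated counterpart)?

/kʼ/

Bilabial: /pʰ/ ~ /pʼ/
Dental: /t̪ʰ/ ~ /t̪ʼ/
Palatal: /cʰ/ ~ /cʼ/
Uvular: /qʰ/ ~ /qʼ/
Velar: only /kʼ/ (ejective); no aspirated partner.
So /kʼ/ is the unpaired segment.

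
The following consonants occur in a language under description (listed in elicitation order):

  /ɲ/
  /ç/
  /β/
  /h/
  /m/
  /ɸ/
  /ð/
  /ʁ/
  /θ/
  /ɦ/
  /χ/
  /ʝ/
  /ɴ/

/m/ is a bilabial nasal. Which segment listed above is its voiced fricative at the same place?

The voiced fricative at the same place is a voiced bilabial fricative — in this inventory, /β/.

/β/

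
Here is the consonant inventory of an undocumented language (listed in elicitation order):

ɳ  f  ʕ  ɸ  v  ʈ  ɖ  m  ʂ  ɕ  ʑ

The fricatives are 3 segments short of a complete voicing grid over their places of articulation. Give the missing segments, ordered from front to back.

Voiceless: /ɸ/ (bilabial), /f/ (labiodental), /ʂ/ (retroflex), /ɕ/ (alveolo-palatal).
Voiced: /v/ (labiodental), /ʑ/ (alveolo-palatal), /ʕ/ (pharyngeal).
Gaps, from front to back: bilabial lacks voiced (/β/); retroflex lacks voiced (/ʐ/); pharyngeal lacks voiceless (/ħ/).

/β/, /ʐ/, /ħ/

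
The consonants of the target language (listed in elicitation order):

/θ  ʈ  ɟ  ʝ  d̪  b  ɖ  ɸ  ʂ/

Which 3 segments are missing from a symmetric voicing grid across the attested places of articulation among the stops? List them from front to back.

/p/, /t̪/, /c/

bilabial: voiceless —, voiced /b/.
dental: voiceless —, voiced /d̪/.
retroflex: voiceless /ʈ/, voiced /ɖ/.
palatal: voiceless —, voiced /ɟ/.
Gaps, from front to back: bilabial lacks voiceless (/p/); dental lacks voiceless (/t̪/); palatal lacks voiceless (/c/).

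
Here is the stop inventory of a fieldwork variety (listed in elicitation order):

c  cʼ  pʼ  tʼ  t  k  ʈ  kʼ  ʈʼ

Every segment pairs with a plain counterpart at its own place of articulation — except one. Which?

/pʼ/

Alveolar: /t/ ~ /tʼ/
Retroflex: /ʈ/ ~ /ʈʼ/
Palatal: /c/ ~ /cʼ/
Velar: /k/ ~ /kʼ/
Bilabial: only /pʼ/ (ejective); no plain partner.
So /pʼ/ is the unpaired segment.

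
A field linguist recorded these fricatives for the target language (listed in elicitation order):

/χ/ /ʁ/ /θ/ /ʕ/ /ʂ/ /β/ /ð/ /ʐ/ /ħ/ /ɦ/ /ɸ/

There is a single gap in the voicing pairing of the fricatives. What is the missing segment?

Voiceless: /ɸ/ (bilabial), /θ/ (dental), /ʂ/ (retroflex), /χ/ (uvular), /ħ/ (pharyngeal).
Voiced: /β/ (bilabial), /ð/ (dental), /ʐ/ (retroflex), /ʁ/ (uvular), /ʕ/ (pharyngeal), /ɦ/ (glottal).
The glottal row has no voiceless member, so the gap is the voiceless glottal fricative /h/.

/h/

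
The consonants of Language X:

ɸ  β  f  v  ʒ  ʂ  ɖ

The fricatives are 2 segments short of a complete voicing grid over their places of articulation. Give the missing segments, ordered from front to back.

/ʃ/, /ʐ/

place of articulation  voiceless  voiced  
bilabial          ɸ         β       
labiodental       f         v       
postalveolar      —         ʒ       
retroflex         ʂ         —       
Gaps, from front to back: postalveolar lacks voiceless (/ʃ/); retroflex lacks voiced (/ʐ/).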